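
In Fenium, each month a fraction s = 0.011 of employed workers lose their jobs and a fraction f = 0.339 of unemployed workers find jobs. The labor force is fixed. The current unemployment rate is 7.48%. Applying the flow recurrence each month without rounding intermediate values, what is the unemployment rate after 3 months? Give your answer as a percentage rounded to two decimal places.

With a fixed labor force, u_{t+1} = u_t + s·(1−u_t) − f·u_t = u_t·(1−s−f) + s.
Here 1−s−f = 0.650 and s = 0.011.
u_1 = 0.074800 × 0.650 + 0.011 = 0.059620.
u_2 = 0.059620 × 0.650 + 0.011 = 0.049753.
u_3 = 0.049753 × 0.650 + 0.011 = 0.043339.

Unemployment rate after three months ≈ 4.33%.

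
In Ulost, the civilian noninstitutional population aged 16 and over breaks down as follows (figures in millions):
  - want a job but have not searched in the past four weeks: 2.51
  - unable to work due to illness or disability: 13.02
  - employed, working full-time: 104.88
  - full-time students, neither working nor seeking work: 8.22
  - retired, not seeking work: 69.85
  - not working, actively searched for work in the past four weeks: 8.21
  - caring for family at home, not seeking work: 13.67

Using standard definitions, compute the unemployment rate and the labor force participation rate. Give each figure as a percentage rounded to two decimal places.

Employed = 104.88 million.
Unemployed = 8.21 million.
Labor force = 104.88 + 8.21 = 113.09 million.
Not in labor force = 2.51 + 13.02 + 8.22 + 69.85 + 13.67 = 107.27 million (those not working and not actively searching are outside the labor force — including those who want a job but have given up searching).
Civilian working-age population = 113.09 + 107.27 = 220.36 million.
Unemployment rate = 8.21 / 113.09 = 7.26%.
Labor force participation rate = 113.09 / 220.36 = 51.32%.

Unemployment rate ≈ 7.26%; labor force participation rate ≈ 51.32%.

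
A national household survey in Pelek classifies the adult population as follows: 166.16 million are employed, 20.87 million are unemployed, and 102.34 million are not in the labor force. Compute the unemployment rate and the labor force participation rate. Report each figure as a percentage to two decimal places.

Labor force = employed + unemployed = 166.16 + 20.87 = 187.03 million.
Working-age population = 187.03 + 102.34 = 289.37 million.
Unemployment rate = 20.87 / 187.03 = 11.16%.
Labor force participation rate = 187.03 / 289.37 = 64.63%.

Unemployment rate ≈ 11.16%; labor force participation rate ≈ 64.63%.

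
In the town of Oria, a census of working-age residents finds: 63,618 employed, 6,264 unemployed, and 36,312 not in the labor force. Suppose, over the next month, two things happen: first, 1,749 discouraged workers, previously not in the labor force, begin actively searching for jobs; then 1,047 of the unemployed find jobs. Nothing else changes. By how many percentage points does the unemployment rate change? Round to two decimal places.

The unemployment rate changes by +0.76 percentage points.

Initially, labor force = 63,618 + 6,264 = 69,882, so u = 6,264/69,882 = 8.96%.
After the first change, unemployed and labor force both rise by 1,749 → E = 63,618, U = 8,013, labor force = 71,631.
After the second change, unemployed falls and employed rises by 1,047; labor force unchanged → E = 64,665, U = 6,966, labor force = 71,631.
New unemployment rate = 6,966 / 71,631 = 9.72%.
Change = 9.72% − 8.96% = +0.76 percentage points.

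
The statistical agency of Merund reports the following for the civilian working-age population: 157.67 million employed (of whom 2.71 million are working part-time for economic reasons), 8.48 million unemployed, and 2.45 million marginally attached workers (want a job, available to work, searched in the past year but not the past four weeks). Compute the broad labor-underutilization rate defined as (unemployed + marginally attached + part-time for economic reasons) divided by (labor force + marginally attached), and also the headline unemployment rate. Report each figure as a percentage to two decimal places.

Labor force = 157.67 + 8.48 = 166.15 million.
Numerator = 8.48 + 2.45 + 2.71 = 13.64 million.
Denominator = 166.15 + 2.45 = 168.60 million.
Broad rate = 13.64 / 168.60 = 8.09%.
Headline unemployment rate = 8.48 / 166.15 = 5.10%.

Broad underutilization rate ≈ 8.09%; headline unemployment rate ≈ 5.10%.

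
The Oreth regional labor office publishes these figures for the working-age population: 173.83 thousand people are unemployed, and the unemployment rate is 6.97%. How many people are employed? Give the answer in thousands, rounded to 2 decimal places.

Labor force = U / u = 173.83 / 0.0697 ≈ 2,493.97 thousand.
Employed = labor force − unemployed = 2,493.97 − 173.83 = 2,320.14 thousand.

About 2,320.14 thousand are employed.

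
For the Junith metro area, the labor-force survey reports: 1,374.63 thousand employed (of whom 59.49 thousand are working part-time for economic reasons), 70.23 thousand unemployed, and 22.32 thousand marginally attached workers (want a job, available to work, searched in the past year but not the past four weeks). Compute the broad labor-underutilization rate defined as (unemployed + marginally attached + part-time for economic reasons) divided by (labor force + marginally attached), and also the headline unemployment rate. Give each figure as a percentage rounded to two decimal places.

Broad underutilization rate ≈ 10.36%; headline unemployment rate ≈ 4.86%.

Labor force = 1,374.63 + 70.23 = 1,444.86 thousand.
Numerator = 70.23 + 22.32 + 59.49 = 152.04 thousand.
Denominator = 1,444.86 + 22.32 = 1,467.18 thousand.
Broad rate = 152.04 / 1,467.18 = 10.36%.
Headline unemployment rate = 70.23 / 1,444.86 = 4.86%.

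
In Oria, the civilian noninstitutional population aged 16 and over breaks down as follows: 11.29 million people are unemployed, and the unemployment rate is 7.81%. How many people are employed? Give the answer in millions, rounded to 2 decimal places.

Labor force = U / u = 11.29 / 0.0781 ≈ 144.56 million.
Employed = labor force − unemployed = 144.56 − 11.29 = 133.27 million.

About 133.27 million are employed.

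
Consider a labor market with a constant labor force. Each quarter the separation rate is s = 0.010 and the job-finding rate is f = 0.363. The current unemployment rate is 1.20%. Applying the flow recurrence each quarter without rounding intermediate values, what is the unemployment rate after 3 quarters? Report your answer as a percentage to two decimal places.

With a fixed labor force, u_{t+1} = u_t + s·(1−u_t) − f·u_t = u_t·(1−s−f) + s.
Here 1−s−f = 0.627 and s = 0.010.
u_1 = 0.012000 × 0.627 + 0.010 = 0.017524.
u_2 = 0.017524 × 0.627 + 0.010 = 0.020988.
u_3 = 0.020988 × 0.627 + 0.010 = 0.023159.

Unemployment rate after three quarters ≈ 2.32%.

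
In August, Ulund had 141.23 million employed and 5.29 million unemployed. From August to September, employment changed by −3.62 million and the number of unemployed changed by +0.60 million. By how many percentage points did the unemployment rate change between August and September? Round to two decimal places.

August: labor force = 141.23 + 5.29 = 146.52; u = 5.29/146.52 = 3.61%.
September: labor force = 137.61 + 5.89 = 143.50; u = 5.89/143.50 = 4.10%.
Change = 4.10% − 3.61% = +0.49 pp.

The unemployment rate changed by +0.49 percentage points.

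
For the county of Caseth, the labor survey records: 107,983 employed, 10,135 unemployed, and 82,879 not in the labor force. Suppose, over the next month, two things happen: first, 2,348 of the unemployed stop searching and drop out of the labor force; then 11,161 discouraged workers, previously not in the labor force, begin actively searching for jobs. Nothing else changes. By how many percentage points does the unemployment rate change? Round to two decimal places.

Initially, labor force = 107,983 + 10,135 = 118,118, so u = 10,135/118,118 = 8.58%.
After the first change, unemployed and labor force both fall by 2,348 → E = 107,983, U = 7,787, labor force = 115,770.
After the second change, unemployed and labor force both rise by 11,161 → E = 107,983, U = 18,948, labor force = 126,931.
New unemployment rate = 18,948 / 126,931 = 14.93%.
Change = 14.93% − 8.58% = +6.35 percentage points.

The unemployment rate changes by +6.35 percentage points.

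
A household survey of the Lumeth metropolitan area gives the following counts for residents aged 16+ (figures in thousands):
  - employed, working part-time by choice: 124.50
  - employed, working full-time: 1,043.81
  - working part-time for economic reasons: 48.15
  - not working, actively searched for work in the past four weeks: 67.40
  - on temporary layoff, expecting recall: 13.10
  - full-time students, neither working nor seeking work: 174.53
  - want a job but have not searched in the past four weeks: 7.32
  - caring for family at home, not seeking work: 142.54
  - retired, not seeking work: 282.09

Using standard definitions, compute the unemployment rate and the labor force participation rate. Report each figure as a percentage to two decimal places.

Unemployment rate ≈ 6.21%; labor force participation rate ≈ 68.14%.

Employed = 124.50 + 1,043.81 + 48.15 = 1,216.46 thousand (anyone who worked, including part-time for economic reasons, counts as employed).
Unemployed = 67.40 + 13.10 = 80.50 thousand (jobless and actively searching, or on temporary layoff).
Labor force = 1,216.46 + 80.50 = 1,296.96 thousand.
Not in labor force = 174.53 + 7.32 + 142.54 + 282.09 = 606.48 thousand (those not working and not actively searching are outside the labor force — including those who want a job but have given up searching).
Civilian working-age population = 1,296.96 + 606.48 = 1,903.44 thousand.
Unemployment rate = 80.50 / 1,296.96 = 6.21%.
Labor force participation rate = 1,296.96 / 1,903.44 = 68.14%.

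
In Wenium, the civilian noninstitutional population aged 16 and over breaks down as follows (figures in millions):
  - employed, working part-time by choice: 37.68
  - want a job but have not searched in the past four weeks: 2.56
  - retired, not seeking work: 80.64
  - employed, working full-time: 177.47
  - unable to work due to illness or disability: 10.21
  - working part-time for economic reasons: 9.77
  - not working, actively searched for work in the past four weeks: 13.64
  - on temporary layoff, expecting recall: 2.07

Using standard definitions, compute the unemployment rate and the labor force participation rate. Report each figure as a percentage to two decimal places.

Unemployment rate ≈ 6.53%; labor force participation rate ≈ 72.04%.

Employed = 37.68 + 177.47 + 9.77 = 224.92 million (anyone who worked, including part-time for economic reasons, counts as employed).
Unemployed = 13.64 + 2.07 = 15.71 million (jobless and actively searching, or on temporary layoff).
Labor force = 224.92 + 15.71 = 240.63 million.
Not in labor force = 2.56 + 80.64 + 10.21 = 93.41 million (those not working and not actively searching are outside the labor force — including those who want a job but have given up searching).
Civilian working-age population = 240.63 + 93.41 = 334.04 million.
Unemployment rate = 15.71 / 240.63 = 6.53%.
Labor force participation rate = 240.63 / 334.04 = 72.04%.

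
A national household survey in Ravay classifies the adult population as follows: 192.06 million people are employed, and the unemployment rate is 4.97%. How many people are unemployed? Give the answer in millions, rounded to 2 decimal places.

About 10.04 million are unemployed.

Let U be the number unemployed. The labor force is E + U, and U/(E+U) = 0.0497.
So U = 0.0497 × 192.06 / (1 − 0.0497) = 9.5454 / 0.9503 ≈ 10.04 million.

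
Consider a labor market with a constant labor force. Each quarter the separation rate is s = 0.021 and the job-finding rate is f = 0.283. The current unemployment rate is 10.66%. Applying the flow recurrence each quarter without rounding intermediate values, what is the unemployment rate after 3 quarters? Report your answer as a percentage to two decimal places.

With a fixed labor force, u_{t+1} = u_t + s·(1−u_t) − f·u_t = u_t·(1−s−f) + s.
Here 1−s−f = 0.696 and s = 0.021.
u_1 = 0.106600 × 0.696 + 0.021 = 0.095194.
u_2 = 0.095194 × 0.696 + 0.021 = 0.087255.
u_3 = 0.087255 × 0.696 + 0.021 = 0.081729.

Unemployment rate after three quarters ≈ 8.17%.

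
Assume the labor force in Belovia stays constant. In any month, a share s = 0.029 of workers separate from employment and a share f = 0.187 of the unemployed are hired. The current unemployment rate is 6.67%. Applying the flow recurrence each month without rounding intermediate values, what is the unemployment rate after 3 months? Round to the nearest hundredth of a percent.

Unemployment rate after three months ≈ 10.17%.

With a fixed labor force, u_{t+1} = u_t + s·(1−u_t) − f·u_t = u_t·(1−s−f) + s.
Here 1−s−f = 0.784 and s = 0.029.
u_1 = 0.066700 × 0.784 + 0.029 = 0.081293.
u_2 = 0.081293 × 0.784 + 0.029 = 0.092734.
u_3 = 0.092734 × 0.784 + 0.029 = 0.101703.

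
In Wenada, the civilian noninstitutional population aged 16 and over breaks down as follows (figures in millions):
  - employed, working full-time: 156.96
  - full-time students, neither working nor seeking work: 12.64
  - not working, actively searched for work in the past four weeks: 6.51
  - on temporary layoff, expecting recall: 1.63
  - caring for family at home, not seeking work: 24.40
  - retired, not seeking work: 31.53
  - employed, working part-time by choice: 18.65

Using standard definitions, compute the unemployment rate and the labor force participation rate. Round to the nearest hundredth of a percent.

Unemployment rate ≈ 4.43%; labor force participation rate ≈ 72.82%.

Employed = 156.96 + 18.65 = 175.61 million.
Unemployed = 6.51 + 1.63 = 8.14 million (jobless and actively searching, or on temporary layoff).
Labor force = 175.61 + 8.14 = 183.75 million.
Not in labor force = 12.64 + 24.40 + 31.53 = 68.57 million (those not working and not actively searching are outside the labor force).
Civilian working-age population = 183.75 + 68.57 = 252.32 million.
Unemployment rate = 8.14 / 183.75 = 4.43%.
Labor force participation rate = 183.75 / 252.32 = 72.82%.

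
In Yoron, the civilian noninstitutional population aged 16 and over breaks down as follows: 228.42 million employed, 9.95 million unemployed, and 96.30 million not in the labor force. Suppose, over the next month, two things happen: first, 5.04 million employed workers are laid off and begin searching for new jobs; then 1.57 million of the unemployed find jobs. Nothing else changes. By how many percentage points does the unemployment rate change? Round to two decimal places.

The unemployment rate changes by +1.46 percentage points.

Initially, labor force = 228.42 + 9.95 = 238.37 million, so u = 9.95/238.37 = 4.17%.
After the first change, employed falls and unemployed rises by 5.04; labor force unchanged → E = 223.38, U = 14.99, labor force = 238.37 million.
After the second change, unemployed falls and employed rises by 1.57; labor force unchanged → E = 224.95, U = 13.42, labor force = 238.37 million.
New unemployment rate = 13.42 / 238.37 = 5.63%.
Change = 5.63% − 4.17% = +1.46 percentage points.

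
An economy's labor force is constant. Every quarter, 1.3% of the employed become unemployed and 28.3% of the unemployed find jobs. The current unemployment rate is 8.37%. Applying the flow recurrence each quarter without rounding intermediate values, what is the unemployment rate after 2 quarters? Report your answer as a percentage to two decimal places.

With a fixed labor force, u_{t+1} = u_t + s·(1−u_t) − f·u_t = u_t·(1−s−f) + s.
Here 1−s−f = 0.704 and s = 0.013.
u_1 = 0.083700 × 0.704 + 0.013 = 0.071925.
u_2 = 0.071925 × 0.704 + 0.013 = 0.063635.

Unemployment rate after two quarters ≈ 6.36%.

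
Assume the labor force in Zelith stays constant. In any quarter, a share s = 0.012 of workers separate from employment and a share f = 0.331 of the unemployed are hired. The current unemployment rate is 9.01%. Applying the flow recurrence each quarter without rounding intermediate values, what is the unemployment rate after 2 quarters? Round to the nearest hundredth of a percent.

Unemployment rate after two quarters ≈ 5.88%.

With a fixed labor force, u_{t+1} = u_t + s·(1−u_t) − f·u_t = u_t·(1−s−f) + s.
Here 1−s−f = 0.657 and s = 0.012.
u_1 = 0.090100 × 0.657 + 0.012 = 0.071196.
u_2 = 0.071196 × 0.657 + 0.012 = 0.058776.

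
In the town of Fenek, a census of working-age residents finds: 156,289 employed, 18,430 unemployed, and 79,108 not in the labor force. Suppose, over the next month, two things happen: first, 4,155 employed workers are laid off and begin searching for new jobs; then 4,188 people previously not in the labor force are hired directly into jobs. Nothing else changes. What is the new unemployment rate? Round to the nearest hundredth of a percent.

Initially, labor force = 156,289 + 18,430 = 174,719, so u = 18,430/174,719 = 10.55%.
After the first change, employed falls and unemployed rises by 4,155; labor force unchanged → E = 152,134, U = 22,585, labor force = 174,719.
After the second change, employed and labor force both rise by 4,188; unemployed unchanged → E = 156,322, U = 22,585, labor force = 178,907.
New unemployment rate = 22,585 / 178,907 = 12.62%.

New unemployment rate ≈ 12.62%.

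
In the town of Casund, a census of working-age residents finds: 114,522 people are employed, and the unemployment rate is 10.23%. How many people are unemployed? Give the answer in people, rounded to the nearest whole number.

Let U be the number unemployed. The labor force is E + U, and U/(E+U) = 0.1023.
So U = 0.1023 × 114,522 / (1 − 0.1023) = 11715.60 / 0.8977 ≈ 13,051.

About 13,051 are unemployed.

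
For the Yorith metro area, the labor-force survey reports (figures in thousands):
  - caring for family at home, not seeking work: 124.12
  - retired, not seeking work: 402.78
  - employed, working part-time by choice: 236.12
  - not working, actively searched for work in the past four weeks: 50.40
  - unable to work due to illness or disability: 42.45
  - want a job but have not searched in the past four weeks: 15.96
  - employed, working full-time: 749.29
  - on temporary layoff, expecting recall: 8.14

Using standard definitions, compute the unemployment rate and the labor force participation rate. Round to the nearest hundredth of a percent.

Employed = 236.12 + 749.29 = 985.41 thousand.
Unemployed = 50.40 + 8.14 = 58.54 thousand (jobless and actively searching, or on temporary layoff).
Labor force = 985.41 + 58.54 = 1,043.95 thousand.
Not in labor force = 124.12 + 402.78 + 42.45 + 15.96 = 585.31 thousand (those not working and not actively searching are outside the labor force — including those who want a job but have given up searching).
Civilian working-age population = 1,043.95 + 585.31 = 1,629.26 thousand.
Unemployment rate = 58.54 / 1,043.95 = 5.61%.
Labor force participation rate = 1,043.95 / 1,629.26 = 64.08%.

Unemployment rate ≈ 5.61%; labor force participation rate ≈ 64.08%.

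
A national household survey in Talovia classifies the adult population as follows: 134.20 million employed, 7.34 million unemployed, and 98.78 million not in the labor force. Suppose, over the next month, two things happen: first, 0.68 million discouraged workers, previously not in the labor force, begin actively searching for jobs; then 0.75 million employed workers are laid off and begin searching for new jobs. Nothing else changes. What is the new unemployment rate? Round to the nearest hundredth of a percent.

Initially, labor force = 134.20 + 7.34 = 141.54 million, so u = 7.34/141.54 = 5.19%.
After the first change, unemployed and labor force both rise by 0.68 → E = 134.20, U = 8.02, labor force = 142.22 million.
After the second change, employed falls and unemployed rises by 0.75; labor force unchanged → E = 133.45, U = 8.77, labor force = 142.22 million.
New unemployment rate = 8.77 / 142.22 = 6.17%.

New unemployment rate ≈ 6.17%.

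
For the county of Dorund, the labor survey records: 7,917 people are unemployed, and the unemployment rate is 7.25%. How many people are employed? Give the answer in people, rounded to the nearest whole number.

Labor force = U / u = 7,917 / 0.0725 ≈ 109,200.
Employed = labor force − unemployed = 109,200 − 7,917 = 101,283.

About 101,283 are employed.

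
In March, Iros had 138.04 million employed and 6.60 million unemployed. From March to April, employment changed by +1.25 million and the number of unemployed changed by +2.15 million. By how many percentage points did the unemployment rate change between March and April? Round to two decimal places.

March: labor force = 138.04 + 6.60 = 144.64; u = 6.60/144.64 = 4.56%.
April: labor force = 139.29 + 8.75 = 148.04; u = 8.75/148.04 = 5.91%.
Change = 5.91% − 4.56% = +1.35 pp.

The unemployment rate changed by +1.35 percentage points.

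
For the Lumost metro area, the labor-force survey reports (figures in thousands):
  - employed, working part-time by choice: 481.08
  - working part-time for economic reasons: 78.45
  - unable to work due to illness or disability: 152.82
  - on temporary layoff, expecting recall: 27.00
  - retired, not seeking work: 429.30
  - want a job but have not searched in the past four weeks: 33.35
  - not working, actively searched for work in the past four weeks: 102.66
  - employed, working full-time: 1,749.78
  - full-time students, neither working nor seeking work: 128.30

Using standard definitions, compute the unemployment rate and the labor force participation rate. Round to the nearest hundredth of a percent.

Unemployment rate ≈ 5.32%; labor force participation rate ≈ 76.63%.

Employed = 481.08 + 78.45 + 1,749.78 = 2,309.31 thousand (anyone who worked, including part-time for economic reasons, counts as employed).
Unemployed = 27.00 + 102.66 = 129.66 thousand (jobless and actively searching, or on temporary layoff).
Labor force = 2,309.31 + 129.66 = 2,438.97 thousand.
Not in labor force = 152.82 + 429.30 + 33.35 + 128.30 = 743.77 thousand (those not working and not actively searching are outside the labor force — including those who want a job but have given up searching).
Civilian working-age population = 2,438.97 + 743.77 = 3,182.74 thousand.
Unemployment rate = 129.66 / 2,438.97 = 5.32%.
Labor force participation rate = 2,438.97 / 3,182.74 = 76.63%.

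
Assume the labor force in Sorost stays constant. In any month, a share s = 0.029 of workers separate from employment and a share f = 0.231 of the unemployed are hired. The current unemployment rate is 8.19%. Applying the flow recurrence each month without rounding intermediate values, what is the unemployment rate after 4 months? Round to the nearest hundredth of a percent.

With a fixed labor force, u_{t+1} = u_t + s·(1−u_t) − f·u_t = u_t·(1−s−f) + s.
Here 1−s−f = 0.740 and s = 0.029.
u_1 = 0.081900 × 0.740 + 0.029 = 0.089606.
u_2 = 0.089606 × 0.740 + 0.029 = 0.095308.
u_3 = 0.095308 × 0.740 + 0.029 = 0.099528.
u_4 = 0.099528 × 0.740 + 0.029 = 0.102651.

Unemployment rate after four months ≈ 10.27%.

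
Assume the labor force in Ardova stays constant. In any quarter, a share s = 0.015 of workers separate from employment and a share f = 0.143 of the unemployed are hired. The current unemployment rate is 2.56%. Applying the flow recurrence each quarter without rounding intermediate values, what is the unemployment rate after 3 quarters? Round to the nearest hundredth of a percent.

With a fixed labor force, u_{t+1} = u_t + s·(1−u_t) − f·u_t = u_t·(1−s−f) + s.
Here 1−s−f = 0.842 and s = 0.015.
u_1 = 0.025600 × 0.842 + 0.015 = 0.036555.
u_2 = 0.036555 × 0.842 + 0.015 = 0.045779.
u_3 = 0.045779 × 0.842 + 0.015 = 0.053546.

Unemployment rate after three quarters ≈ 5.35%.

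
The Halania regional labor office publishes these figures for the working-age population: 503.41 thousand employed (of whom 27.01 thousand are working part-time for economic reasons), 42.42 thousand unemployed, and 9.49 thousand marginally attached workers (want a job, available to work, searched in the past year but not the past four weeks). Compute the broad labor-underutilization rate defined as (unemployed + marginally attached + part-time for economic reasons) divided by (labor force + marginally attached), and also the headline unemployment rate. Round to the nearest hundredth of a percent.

Broad underutilization rate ≈ 14.21%; headline unemployment rate ≈ 7.77%.

Labor force = 503.41 + 42.42 = 545.83 thousand.
Numerator = 42.42 + 9.49 + 27.01 = 78.92 thousand.
Denominator = 545.83 + 9.49 = 555.32 thousand.
Broad rate = 78.92 / 555.32 = 14.21%.
Headline unemployment rate = 42.42 / 545.83 = 7.77%.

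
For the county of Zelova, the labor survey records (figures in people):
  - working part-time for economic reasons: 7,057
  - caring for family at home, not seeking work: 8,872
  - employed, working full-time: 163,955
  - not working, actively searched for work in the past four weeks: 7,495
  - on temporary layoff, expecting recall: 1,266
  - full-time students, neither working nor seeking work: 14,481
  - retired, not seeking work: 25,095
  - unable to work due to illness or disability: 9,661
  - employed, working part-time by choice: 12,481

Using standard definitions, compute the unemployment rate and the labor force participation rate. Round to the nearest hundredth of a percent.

Unemployment rate ≈ 4.56%; labor force participation rate ≈ 76.79%.

Employed = 7,057 + 163,955 + 12,481 = 183,493 (anyone who worked, including part-time for economic reasons, counts as employed).
Unemployed = 7,495 + 1,266 = 8,761 (jobless and actively searching, or on temporary layoff).
Labor force = 183,493 + 8,761 = 192,254.
Not in labor force = 8,872 + 14,481 + 25,095 + 9,661 = 58,109 (those not working and not actively searching are outside the labor force).
Civilian working-age population = 192,254 + 58,109 = 250,363.
Unemployment rate = 8,761 / 192,254 = 4.56%.
Labor force participation rate = 192,254 / 250,363 = 76.79%.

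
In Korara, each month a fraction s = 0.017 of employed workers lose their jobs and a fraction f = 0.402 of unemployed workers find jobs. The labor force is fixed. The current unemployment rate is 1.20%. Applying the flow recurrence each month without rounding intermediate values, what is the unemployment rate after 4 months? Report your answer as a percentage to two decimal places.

With a fixed labor force, u_{t+1} = u_t + s·(1−u_t) − f·u_t = u_t·(1−s−f) + s.
Here 1−s−f = 0.581 and s = 0.017.
u_1 = 0.012000 × 0.581 + 0.017 = 0.023972.
u_2 = 0.023972 × 0.581 + 0.017 = 0.030928.
u_3 = 0.030928 × 0.581 + 0.017 = 0.034969.
u_4 = 0.034969 × 0.581 + 0.017 = 0.037317.

Unemployment rate after four months ≈ 3.73%.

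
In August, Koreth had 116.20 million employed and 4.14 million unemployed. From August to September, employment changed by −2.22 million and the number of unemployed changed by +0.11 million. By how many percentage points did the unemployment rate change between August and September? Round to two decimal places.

August: labor force = 116.20 + 4.14 = 120.34; u = 4.14/120.34 = 3.44%.
September: labor force = 113.98 + 4.25 = 118.23; u = 4.25/118.23 = 3.59%.
Change = 3.59% − 3.44% = +0.15 pp.

The unemployment rate changed by +0.15 percentage points.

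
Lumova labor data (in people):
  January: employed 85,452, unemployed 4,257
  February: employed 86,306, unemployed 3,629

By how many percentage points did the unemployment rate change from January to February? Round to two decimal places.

The unemployment rate changed by −0.71 percentage points.

January: labor force = 85,452 + 4,257 = 89,709; u = 4,257/89,709 = 4.75%.
February: labor force = 86,306 + 3,629 = 89,935; u = 3,629/89,935 = 4.04%.
Change = 4.04% − 4.75% = −0.71 pp.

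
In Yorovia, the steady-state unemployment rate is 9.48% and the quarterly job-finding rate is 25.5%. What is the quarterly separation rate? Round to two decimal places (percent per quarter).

Separation rate ≈ 2.67% per quarter.

From u* = s/(s+f): s = u·f/(1−u).
s = 0.0948 × 25.5 / (1 − 0.0948) = 2.4174 / 0.9052 ≈ 2.67% per quarter.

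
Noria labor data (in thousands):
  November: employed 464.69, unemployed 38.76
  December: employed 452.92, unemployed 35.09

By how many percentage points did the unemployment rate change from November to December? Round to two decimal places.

November: labor force = 464.69 + 38.76 = 503.45; u = 38.76/503.45 = 7.70%.
December: labor force = 452.92 + 35.09 = 488.01; u = 35.09/488.01 = 7.19%.
Change = 7.19% − 7.70% = −0.51 pp.

The unemployment rate changed by −0.51 percentage points.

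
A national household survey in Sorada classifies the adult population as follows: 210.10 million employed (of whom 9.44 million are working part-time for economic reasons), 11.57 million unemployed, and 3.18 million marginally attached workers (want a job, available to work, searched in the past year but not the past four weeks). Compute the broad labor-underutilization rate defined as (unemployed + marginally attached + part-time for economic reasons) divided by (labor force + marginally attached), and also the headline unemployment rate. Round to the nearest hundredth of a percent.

Broad underutilization rate ≈ 10.76%; headline unemployment rate ≈ 5.22%.

Labor force = 210.10 + 11.57 = 221.67 million.
Numerator = 11.57 + 3.18 + 9.44 = 24.19 million.
Denominator = 221.67 + 3.18 = 224.85 million.
Broad rate = 24.19 / 224.85 = 10.76%.
Headline unemployment rate = 11.57 / 221.67 = 5.22%.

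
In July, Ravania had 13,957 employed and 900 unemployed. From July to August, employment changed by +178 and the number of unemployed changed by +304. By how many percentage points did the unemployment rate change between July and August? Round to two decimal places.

The unemployment rate changed by +1.79 percentage points.

July: labor force = 13,957 + 900 = 14,857; u = 900/14,857 = 6.06%.
August: labor force = 14,135 + 1,204 = 15,339; u = 1,204/15,339 = 7.85%.
Change = 7.85% − 6.06% = +1.79 pp.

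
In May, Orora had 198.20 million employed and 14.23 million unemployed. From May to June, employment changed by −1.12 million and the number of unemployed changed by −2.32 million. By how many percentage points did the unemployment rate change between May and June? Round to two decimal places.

The unemployment rate changed by −1.00 percentage points.

May: labor force = 198.20 + 14.23 = 212.43; u = 14.23/212.43 = 6.70%.
June: labor force = 197.08 + 11.91 = 208.99; u = 11.91/208.99 = 5.70%.
Change = 5.70% − 6.70% = −1.00 pp.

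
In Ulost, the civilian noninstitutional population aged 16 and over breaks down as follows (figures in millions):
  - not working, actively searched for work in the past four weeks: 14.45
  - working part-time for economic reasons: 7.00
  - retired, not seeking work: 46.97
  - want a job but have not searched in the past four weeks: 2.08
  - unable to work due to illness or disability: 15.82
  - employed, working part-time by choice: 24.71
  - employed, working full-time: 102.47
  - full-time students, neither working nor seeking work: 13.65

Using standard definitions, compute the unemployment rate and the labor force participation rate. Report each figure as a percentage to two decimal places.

Employed = 7.00 + 24.71 + 102.47 = 134.18 million (anyone who worked, including part-time for economic reasons, counts as employed).
Unemployed = 14.45 million.
Labor force = 134.18 + 14.45 = 148.63 million.
Not in labor force = 46.97 + 2.08 + 15.82 + 13.65 = 78.52 million (those not working and not actively searching are outside the labor force — including those who want a job but have given up searching).
Civilian working-age population = 148.63 + 78.52 = 227.15 million.
Unemployment rate = 14.45 / 148.63 = 9.72%.
Labor force participation rate = 148.63 / 227.15 = 65.43%.

Unemployment rate ≈ 9.72%; labor force participation rate ≈ 65.43%.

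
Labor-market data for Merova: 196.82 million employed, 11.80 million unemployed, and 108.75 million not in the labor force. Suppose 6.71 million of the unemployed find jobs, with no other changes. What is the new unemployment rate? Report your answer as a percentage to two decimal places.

Initially, labor force = 196.82 + 11.80 = 208.62 million, so u = 11.80/208.62 = 5.66%.
After the change, unemployed falls and employed rises by 6.71; labor force unchanged → E = 203.53, U = 5.09, labor force = 208.62 million.
New unemployment rate = 5.09 / 208.62 = 2.44%.

New unemployment rate ≈ 2.44%.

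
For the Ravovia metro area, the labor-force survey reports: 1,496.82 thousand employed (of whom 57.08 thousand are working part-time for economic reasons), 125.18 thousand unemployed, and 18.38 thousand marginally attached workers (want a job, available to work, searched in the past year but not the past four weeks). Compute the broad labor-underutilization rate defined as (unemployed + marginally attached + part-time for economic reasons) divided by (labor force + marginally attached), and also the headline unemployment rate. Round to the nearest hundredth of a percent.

Broad underutilization rate ≈ 12.23%; headline unemployment rate ≈ 7.72%.

Labor force = 1,496.82 + 125.18 = 1,622.00 thousand.
Numerator = 125.18 + 18.38 + 57.08 = 200.64 thousand.
Denominator = 1,622.00 + 18.38 = 1,640.38 thousand.
Broad rate = 200.64 / 1,640.38 = 12.23%.
Headline unemployment rate = 125.18 / 1,622.00 = 7.72%.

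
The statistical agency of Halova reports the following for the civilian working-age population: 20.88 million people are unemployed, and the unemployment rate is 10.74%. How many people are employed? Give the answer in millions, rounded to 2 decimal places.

About 173.53 million are employed.

Labor force = U / u = 20.88 / 0.1074 ≈ 194.41 million.
Employed = labor force − unemployed = 194.41 − 20.88 = 173.53 million.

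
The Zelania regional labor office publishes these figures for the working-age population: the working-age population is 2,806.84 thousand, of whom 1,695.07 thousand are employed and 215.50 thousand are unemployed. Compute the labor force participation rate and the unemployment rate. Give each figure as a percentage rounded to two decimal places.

Labor force = employed + unemployed = 1,695.07 + 215.50 = 1,910.57 thousand.
Unemployment rate = 215.50 / 1,910.57 = 11.28%.
Labor force participation rate = 1,910.57 / 2,806.84 = 68.07%.

Labor force participation rate ≈ 68.07%; unemployment rate ≈ 11.28%.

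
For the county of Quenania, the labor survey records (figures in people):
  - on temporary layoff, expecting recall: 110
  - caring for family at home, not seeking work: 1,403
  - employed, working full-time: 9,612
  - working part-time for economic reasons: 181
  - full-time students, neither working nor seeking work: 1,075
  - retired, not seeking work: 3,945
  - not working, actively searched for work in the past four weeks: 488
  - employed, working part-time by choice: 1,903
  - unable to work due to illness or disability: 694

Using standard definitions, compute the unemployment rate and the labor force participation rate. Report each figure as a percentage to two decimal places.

Employed = 9,612 + 181 + 1,903 = 11,696 (anyone who worked, including part-time for economic reasons, counts as employed).
Unemployed = 110 + 488 = 598 (jobless and actively searching, or on temporary layoff).
Labor force = 11,696 + 598 = 12,294.
Not in labor force = 1,403 + 1,075 + 3,945 + 694 = 7,117 (those not working and not actively searching are outside the labor force).
Civilian working-age population = 12,294 + 7,117 = 19,411.
Unemployment rate = 598 / 12,294 = 4.86%.
Labor force participation rate = 12,294 / 19,411 = 63.34%.

Unemployment rate ≈ 4.86%; labor force participation rate ≈ 63.34%.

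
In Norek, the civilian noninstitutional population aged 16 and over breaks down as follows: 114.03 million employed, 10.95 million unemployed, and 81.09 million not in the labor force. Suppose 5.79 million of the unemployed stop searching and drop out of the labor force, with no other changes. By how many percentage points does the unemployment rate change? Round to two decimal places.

Initially, labor force = 114.03 + 10.95 = 124.98 million, so u = 10.95/124.98 = 8.76%.
After the change, unemployed and labor force both fall by 5.79 → E = 114.03, U = 5.16, labor force = 119.19 million.
New unemployment rate = 5.16 / 119.19 = 4.33%.
Change = 4.33% − 8.76% = −4.43 percentage points.

The unemployment rate changes by −4.43 percentage points.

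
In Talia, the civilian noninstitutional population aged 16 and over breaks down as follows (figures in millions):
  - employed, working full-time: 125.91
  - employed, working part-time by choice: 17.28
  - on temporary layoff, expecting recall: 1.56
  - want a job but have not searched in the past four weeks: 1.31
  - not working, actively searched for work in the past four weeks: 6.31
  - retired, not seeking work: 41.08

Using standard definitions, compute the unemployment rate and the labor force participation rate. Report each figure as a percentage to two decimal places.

Employed = 125.91 + 17.28 = 143.19 million.
Unemployed = 1.56 + 6.31 = 7.87 million (jobless and actively searching, or on temporary layoff).
Labor force = 143.19 + 7.87 = 151.06 million.
Not in labor force = 1.31 + 41.08 = 42.39 million (those not working and not actively searching are outside the labor force — including those who want a job but have given up searching).
Civilian working-age population = 151.06 + 42.39 = 193.45 million.
Unemployment rate = 7.87 / 151.06 = 5.21%.
Labor force participation rate = 151.06 / 193.45 = 78.09%.

Unemployment rate ≈ 5.21%; labor force participation rate ≈ 78.09%.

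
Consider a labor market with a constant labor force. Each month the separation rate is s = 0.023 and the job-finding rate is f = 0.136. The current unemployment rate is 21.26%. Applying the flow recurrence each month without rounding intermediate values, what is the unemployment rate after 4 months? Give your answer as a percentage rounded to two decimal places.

Unemployment rate after four months ≈ 17.86%.

With a fixed labor force, u_{t+1} = u_t + s·(1−u_t) − f·u_t = u_t·(1−s−f) + s.
Here 1−s−f = 0.841 and s = 0.023.
u_1 = 0.212600 × 0.841 + 0.023 = 0.201797.
u_2 = 0.201797 × 0.841 + 0.023 = 0.192711.
u_3 = 0.192711 × 0.841 + 0.023 = 0.185070.
u_4 = 0.185070 × 0.841 + 0.023 = 0.178644.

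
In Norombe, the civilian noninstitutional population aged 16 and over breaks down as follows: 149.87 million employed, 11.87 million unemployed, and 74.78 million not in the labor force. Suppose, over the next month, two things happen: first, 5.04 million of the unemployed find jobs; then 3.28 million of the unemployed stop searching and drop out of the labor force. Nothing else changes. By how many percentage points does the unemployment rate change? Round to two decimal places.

Initially, labor force = 149.87 + 11.87 = 161.74 million, so u = 11.87/161.74 = 7.34%.
After the first change, unemployed falls and employed rises by 5.04; labor force unchanged → E = 154.91, U = 6.83, labor force = 161.74 million.
After the second change, unemployed and labor force both fall by 3.28 → E = 154.91, U = 3.55, labor force = 158.46 million.
New unemployment rate = 3.55 / 158.46 = 2.24%.
Change = 2.24% − 7.34% = −5.10 percentage points.

The unemployment rate changes by −5.10 percentage points.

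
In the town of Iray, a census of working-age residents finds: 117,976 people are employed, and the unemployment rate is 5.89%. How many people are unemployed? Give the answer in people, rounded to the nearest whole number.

About 7,384 are unemployed.

Let U be the number unemployed. The labor force is E + U, and U/(E+U) = 0.0589.
So U = 0.0589 × 117,976 / (1 − 0.0589) = 6948.79 / 0.9411 ≈ 7,384.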